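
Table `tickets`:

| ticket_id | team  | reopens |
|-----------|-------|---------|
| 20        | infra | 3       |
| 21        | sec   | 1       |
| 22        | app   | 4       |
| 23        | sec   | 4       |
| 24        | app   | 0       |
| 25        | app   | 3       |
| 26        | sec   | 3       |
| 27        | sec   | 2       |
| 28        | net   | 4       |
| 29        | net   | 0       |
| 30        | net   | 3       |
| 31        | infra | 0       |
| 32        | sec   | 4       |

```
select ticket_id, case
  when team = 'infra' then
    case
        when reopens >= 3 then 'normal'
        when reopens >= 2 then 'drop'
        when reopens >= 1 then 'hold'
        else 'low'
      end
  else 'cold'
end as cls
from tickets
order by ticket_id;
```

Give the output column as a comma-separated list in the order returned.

normal, cold, cold, cold, cold, cold, cold, cold, cold, cold, cold, low, cold

ticket_id=20: team='infra' → inner[reopens >= 3] → normal
ticket_id=21: team='sec' → outer ELSE → cold
ticket_id=22: team='app' → outer ELSE → cold
ticket_id=23: team='sec' → outer ELSE → cold
ticket_id=24: team='app' → outer ELSE → cold
ticket_id=25: team='app' → outer ELSE → cold
ticket_id=26: team='sec' → outer ELSE → cold
ticket_id=27: team='sec' → outer ELSE → cold
ticket_id=28: team='net' → outer ELSE → cold
ticket_id=29: team='net' → outer ELSE → cold
ticket_id=30: team='net' → outer ELSE → cold
ticket_id=31: team='infra' → inner[ELSE] → low
ticket_id=32: team='sec' → outer ELSE → cold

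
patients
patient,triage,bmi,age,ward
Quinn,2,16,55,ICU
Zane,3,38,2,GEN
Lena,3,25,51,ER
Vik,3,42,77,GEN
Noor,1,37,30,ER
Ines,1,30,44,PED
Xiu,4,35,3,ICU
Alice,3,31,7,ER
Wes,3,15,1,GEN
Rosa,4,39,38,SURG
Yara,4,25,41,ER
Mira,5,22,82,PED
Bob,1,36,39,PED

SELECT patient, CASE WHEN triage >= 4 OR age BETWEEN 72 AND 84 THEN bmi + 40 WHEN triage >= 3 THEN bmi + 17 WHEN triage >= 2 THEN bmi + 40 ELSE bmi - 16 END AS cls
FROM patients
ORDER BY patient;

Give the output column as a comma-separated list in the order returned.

48, 20, 14, 42, 62, 21, 56, 79, 82, 32, 75, 65, 55

patient=Alice: triage >= 3 → 48
patient=Bob: ELSE → 20
patient=Ines: ELSE → 14
patient=Lena: triage >= 3 → 42
patient=Mira: triage >= 4 OR age BETWEEN 72 AND 84 → 62
patient=Noor: ELSE → 21
patient=Quinn: triage >= 2 → 56
patient=Rosa: triage >= 4 OR age BETWEEN 72 AND 84 → 79
patient=Vik: triage >= 4 OR age BETWEEN 72 AND 84 → 82
patient=Wes: triage >= 3 → 32
patient=Xiu: triage >= 4 OR age BETWEEN 72 AND 84 → 75
patient=Yara: triage >= 4 OR age BETWEEN 72 AND 84 → 65
patient=Zane: triage >= 3 → 55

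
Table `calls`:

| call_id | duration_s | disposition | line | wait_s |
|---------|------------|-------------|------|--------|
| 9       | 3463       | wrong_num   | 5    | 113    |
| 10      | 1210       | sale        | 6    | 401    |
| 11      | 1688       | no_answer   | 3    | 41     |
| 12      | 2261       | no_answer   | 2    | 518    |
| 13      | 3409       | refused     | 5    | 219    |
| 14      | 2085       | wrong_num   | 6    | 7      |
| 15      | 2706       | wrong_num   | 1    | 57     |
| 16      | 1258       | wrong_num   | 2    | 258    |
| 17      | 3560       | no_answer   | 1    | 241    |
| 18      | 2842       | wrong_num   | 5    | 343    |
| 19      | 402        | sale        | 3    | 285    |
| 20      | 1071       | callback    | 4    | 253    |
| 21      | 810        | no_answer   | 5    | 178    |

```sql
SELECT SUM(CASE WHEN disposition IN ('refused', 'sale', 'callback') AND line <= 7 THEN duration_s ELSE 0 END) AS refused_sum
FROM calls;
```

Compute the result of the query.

call_id=9: ✗
call_id=10: ✓ → 1210
call_id=11: ✗
call_id=12: ✗
call_id=13: ✓ → 3409
call_id=14: ✗
call_id=15: ✗
call_id=16: ✗
call_id=17: ✗
call_id=18: ✗
call_id=19: ✓ → 402
call_id=20: ✓ → 1071
call_id=21: ✗
refused_sum = 1210 + 3409 + 402 + 1071 = 6092

6092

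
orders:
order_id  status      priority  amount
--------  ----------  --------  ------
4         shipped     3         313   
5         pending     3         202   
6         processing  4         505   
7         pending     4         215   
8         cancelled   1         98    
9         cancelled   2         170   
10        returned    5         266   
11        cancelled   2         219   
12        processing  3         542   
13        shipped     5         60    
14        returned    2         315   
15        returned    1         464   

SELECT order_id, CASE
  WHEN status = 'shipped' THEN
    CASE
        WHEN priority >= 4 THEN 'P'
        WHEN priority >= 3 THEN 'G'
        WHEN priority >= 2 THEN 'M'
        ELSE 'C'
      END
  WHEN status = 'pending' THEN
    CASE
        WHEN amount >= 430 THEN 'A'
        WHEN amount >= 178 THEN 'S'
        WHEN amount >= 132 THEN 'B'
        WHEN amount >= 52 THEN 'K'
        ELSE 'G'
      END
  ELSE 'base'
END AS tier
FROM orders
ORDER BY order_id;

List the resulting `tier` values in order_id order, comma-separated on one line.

order_id=4: status='shipped' → inner[priority >= 3] → G
order_id=5: status='pending' → inner[amount >= 178] → S
order_id=6: status='processing' → outer ELSE → base
order_id=7: status='pending' → inner[amount >= 178] → S
order_id=8: status='cancelled' → outer ELSE → base
order_id=9: status='cancelled' → outer ELSE → base
order_id=10: status='returned' → outer ELSE → base
order_id=11: status='cancelled' → outer ELSE → base
order_id=12: status='processing' → outer ELSE → base
order_id=13: status='shipped' → inner[priority >= 4] → P
order_id=14: status='returned' → outer ELSE → base
order_id=15: status='returned' → outer ELSE → base

G, S, base, S, base, base, base, base, base, P, base, base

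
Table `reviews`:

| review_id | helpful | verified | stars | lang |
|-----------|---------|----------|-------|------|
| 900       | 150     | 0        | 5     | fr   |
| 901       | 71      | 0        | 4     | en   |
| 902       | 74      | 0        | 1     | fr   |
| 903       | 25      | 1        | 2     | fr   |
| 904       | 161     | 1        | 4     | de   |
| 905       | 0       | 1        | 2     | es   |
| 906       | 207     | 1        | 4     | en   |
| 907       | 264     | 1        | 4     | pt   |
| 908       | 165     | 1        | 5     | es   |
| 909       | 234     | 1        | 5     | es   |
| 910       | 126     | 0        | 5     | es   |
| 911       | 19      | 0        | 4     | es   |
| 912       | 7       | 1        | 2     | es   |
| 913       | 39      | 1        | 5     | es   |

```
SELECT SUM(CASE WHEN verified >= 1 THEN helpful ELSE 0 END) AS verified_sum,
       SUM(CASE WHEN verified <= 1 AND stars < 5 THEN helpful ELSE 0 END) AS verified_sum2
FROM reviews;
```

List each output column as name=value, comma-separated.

verified_sum=1102, verified_sum2=828

[verified_sum: verified >= 1]
review_id=900: ✗
review_id=901: ✗
review_id=902: ✗
review_id=903: ✓ → 25
review_id=904: ✓ → 161
review_id=905: ✓ → 0
review_id=906: ✓ → 207
review_id=907: ✓ → 264
review_id=908: ✓ → 165
review_id=909: ✓ → 234
review_id=910: ✗
review_id=911: ✗
review_id=912: ✓ → 7
review_id=913: ✓ → 39
verified_sum = 25 + 161 + 207 + 264 + 165 + 234 + 7 + 39 = 1102
—
[verified_sum2: verified <= 1 AND stars < 5]
review_id=900: ✗
review_id=901: ✓ → 71
review_id=902: ✓ → 74
review_id=903: ✓ → 25
review_id=904: ✓ → 161
review_id=905: ✓ → 0
review_id=906: ✓ → 207
review_id=907: ✓ → 264
review_id=908: ✗
review_id=909: ✗
review_id=910: ✗
review_id=911: ✓ → 19
review_id=912: ✓ → 7
review_id=913: ✗
verified_sum2 = 71 + 74 + 25 + 161 + 207 + 264 + 19 + 7 = 828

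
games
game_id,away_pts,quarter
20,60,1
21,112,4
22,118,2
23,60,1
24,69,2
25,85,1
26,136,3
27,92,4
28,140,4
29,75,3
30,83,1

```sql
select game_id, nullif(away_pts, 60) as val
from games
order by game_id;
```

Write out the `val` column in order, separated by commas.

NULL, 112, 118, NULL, 69, 85, 136, 92, 140, 75, 83

game_id=20: away_pts=60 vs 60: equal → NULL
game_id=21: away_pts=112 vs 60: differ → 112
game_id=22: away_pts=118 vs 60: differ → 118
game_id=23: away_pts=60 vs 60: equal → NULL
game_id=24: away_pts=69 vs 60: differ → 69
game_id=25: away_pts=85 vs 60: differ → 85
game_id=26: away_pts=136 vs 60: differ → 136
game_id=27: away_pts=92 vs 60: differ → 92
game_id=28: away_pts=140 vs 60: differ → 140
game_id=29: away_pts=75 vs 60: differ → 75
game_id=30: away_pts=83 vs 60: differ → 83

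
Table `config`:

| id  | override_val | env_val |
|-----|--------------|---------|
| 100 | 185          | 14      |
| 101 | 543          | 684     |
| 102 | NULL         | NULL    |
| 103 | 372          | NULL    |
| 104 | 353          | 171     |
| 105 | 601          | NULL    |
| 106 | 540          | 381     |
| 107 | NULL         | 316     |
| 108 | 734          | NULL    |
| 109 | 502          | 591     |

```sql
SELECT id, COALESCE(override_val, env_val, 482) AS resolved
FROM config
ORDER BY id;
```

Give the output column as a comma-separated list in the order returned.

185, 543, 482, 372, 353, 601, 540, 316, 734, 502

id=100: override_val=185 → 185
id=101: override_val=543 → 543
id=102: override_val=NULL, env_val=NULL, → literal 482 → 482
id=103: override_val=372 → 372
id=104: override_val=353 → 353
id=105: override_val=601 → 601
id=106: override_val=540 → 540
id=107: override_val=NULL, env_val=316 → 316
id=108: override_val=734 → 734
id=109: override_val=502 → 502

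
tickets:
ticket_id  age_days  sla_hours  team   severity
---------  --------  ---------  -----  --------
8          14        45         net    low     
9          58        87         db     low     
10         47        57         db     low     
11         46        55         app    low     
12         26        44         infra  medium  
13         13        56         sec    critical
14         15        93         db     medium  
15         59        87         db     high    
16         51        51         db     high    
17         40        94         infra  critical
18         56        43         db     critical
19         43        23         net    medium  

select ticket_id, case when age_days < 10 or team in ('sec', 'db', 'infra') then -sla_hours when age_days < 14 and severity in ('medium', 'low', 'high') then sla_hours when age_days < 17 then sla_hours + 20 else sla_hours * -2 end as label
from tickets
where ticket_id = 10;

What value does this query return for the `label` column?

ticket_id = 10: age_days=47, sla_hours=57, team=db, severity=low.
age_days < 10 or team in ('sec', 'db', 'infra') → true → -57

-57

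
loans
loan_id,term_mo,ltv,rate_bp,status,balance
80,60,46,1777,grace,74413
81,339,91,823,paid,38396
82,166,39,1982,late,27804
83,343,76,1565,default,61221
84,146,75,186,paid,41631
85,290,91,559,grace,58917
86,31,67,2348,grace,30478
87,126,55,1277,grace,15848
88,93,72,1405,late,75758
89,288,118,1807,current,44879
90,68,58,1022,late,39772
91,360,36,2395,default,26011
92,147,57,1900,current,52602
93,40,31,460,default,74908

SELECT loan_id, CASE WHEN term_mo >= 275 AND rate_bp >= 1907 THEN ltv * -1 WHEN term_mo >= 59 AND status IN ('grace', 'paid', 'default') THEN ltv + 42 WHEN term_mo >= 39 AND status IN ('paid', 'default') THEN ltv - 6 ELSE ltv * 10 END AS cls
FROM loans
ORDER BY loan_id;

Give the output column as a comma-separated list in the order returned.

loan_id=80: term_mo >= 59 AND status IN ('grace', 'paid', 'default') → 88
loan_id=81: term_mo >= 59 AND status IN ('grace', 'paid', 'default') → 133
loan_id=82: ELSE → 390
loan_id=83: term_mo >= 59 AND status IN ('grace', 'paid', 'default') → 118
loan_id=84: term_mo >= 59 AND status IN ('grace', 'paid', 'default') → 117
loan_id=85: term_mo >= 59 AND status IN ('grace', 'paid', 'default') → 133
loan_id=86: ELSE → 670
loan_id=87: term_mo >= 59 AND status IN ('grace', 'paid', 'default') → 97
loan_id=88: ELSE → 720
loan_id=89: ELSE → 1180
loan_id=90: ELSE → 580
loan_id=91: term_mo >= 275 AND rate_bp >= 1907 → -36
loan_id=92: ELSE → 570
loan_id=93: term_mo >= 39 AND status IN ('paid', 'default') → 25

88, 133, 390, 118, 117, 133, 670, 97, 720, 1180, 580, -36, 570, 25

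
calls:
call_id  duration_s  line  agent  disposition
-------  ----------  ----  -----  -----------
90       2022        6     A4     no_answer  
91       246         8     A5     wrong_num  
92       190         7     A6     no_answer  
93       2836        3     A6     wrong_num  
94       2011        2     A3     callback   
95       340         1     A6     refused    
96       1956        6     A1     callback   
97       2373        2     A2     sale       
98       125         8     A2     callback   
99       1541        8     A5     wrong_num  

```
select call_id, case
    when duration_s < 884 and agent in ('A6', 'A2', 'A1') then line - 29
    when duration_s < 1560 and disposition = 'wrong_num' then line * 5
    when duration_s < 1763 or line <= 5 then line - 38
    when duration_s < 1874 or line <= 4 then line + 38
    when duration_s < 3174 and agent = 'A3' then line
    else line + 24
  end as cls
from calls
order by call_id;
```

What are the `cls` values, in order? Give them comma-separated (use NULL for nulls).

call_id=90: ELSE → 30
call_id=91: duration_s < 1560 and disposition = 'wrong_num' → 40
call_id=92: duration_s < 884 and agent in ('A6', 'A2', 'A1') → -22
call_id=93: duration_s < 1763 or line <= 5 → -35
call_id=94: duration_s < 1763 or line <= 5 → -36
call_id=95: duration_s < 884 and agent in ('A6', 'A2', 'A1') → -28
call_id=96: ELSE → 30
call_id=97: duration_s < 1763 or line <= 5 → -36
call_id=98: duration_s < 884 and agent in ('A6', 'A2', 'A1') → -21
call_id=99: duration_s < 1560 and disposition = 'wrong_num' → 40

30, 40, -22, -35, -36, -28, 30, -36, -21, 40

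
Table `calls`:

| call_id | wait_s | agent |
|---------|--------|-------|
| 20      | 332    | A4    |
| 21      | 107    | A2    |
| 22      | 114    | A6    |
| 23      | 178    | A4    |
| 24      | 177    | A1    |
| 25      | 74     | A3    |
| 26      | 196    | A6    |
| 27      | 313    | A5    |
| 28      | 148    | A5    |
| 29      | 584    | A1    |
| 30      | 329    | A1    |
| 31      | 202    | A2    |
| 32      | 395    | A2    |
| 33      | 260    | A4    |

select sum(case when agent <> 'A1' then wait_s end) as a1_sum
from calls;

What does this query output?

2319

call_id=20: ✓ → 332
call_id=21: ✓ → 107
call_id=22: ✓ → 114
call_id=23: ✓ → 178
call_id=24: ✗
call_id=25: ✓ → 74
call_id=26: ✓ → 196
call_id=27: ✓ → 313
call_id=28: ✓ → 148
call_id=29: ✗
call_id=30: ✗
call_id=31: ✓ → 202
call_id=32: ✓ → 395
call_id=33: ✓ → 260
a1_sum = 332 + 107 + 114 + 178 + 74 + 196 + 313 + 148 + 202 + 395 + 260 = 2319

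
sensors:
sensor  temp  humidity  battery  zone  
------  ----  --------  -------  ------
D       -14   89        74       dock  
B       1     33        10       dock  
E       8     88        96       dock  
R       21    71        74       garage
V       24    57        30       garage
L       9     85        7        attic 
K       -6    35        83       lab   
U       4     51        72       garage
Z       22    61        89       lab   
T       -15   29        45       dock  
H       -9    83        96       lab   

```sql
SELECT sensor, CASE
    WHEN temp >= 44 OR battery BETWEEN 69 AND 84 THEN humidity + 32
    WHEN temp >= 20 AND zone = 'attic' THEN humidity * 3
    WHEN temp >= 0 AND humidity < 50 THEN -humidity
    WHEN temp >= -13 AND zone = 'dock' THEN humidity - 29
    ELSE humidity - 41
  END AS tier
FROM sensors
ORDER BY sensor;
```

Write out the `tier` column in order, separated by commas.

sensor=B: temp >= 0 AND humidity < 50 → -33
sensor=D: temp >= 44 OR battery BETWEEN 69 AND 84 → 121
sensor=E: temp >= -13 AND zone = 'dock' → 59
sensor=H: ELSE → 42
sensor=K: temp >= 44 OR battery BETWEEN 69 AND 84 → 67
sensor=L: ELSE → 44
sensor=R: temp >= 44 OR battery BETWEEN 69 AND 84 → 103
sensor=T: ELSE → -12
sensor=U: temp >= 44 OR battery BETWEEN 69 AND 84 → 83
sensor=V: ELSE → 16
sensor=Z: ELSE → 20

-33, 121, 59, 42, 67, 44, 103, -12, 83, 16, 20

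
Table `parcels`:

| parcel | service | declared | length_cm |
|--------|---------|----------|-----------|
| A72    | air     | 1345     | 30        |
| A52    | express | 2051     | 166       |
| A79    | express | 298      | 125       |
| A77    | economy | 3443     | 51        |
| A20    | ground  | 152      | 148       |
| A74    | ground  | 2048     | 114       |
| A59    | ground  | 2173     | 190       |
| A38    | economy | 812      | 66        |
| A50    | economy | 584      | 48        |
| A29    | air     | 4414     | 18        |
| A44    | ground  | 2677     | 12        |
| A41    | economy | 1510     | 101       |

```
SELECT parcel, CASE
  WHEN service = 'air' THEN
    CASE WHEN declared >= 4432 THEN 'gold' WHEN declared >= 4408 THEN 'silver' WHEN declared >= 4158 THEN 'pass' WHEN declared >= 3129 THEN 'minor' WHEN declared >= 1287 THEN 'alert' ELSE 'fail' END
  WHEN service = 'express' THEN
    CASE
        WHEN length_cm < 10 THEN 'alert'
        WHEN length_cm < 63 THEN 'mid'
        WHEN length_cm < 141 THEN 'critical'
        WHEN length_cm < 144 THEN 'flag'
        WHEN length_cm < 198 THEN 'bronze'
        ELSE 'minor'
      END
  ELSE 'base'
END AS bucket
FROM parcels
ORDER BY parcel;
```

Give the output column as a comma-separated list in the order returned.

parcel=A20: service='ground' → outer ELSE → base
parcel=A29: service='air' → inner[declared >= 4408] → silver
parcel=A38: service='economy' → outer ELSE → base
parcel=A41: service='economy' → outer ELSE → base
parcel=A44: service='ground' → outer ELSE → base
parcel=A50: service='economy' → outer ELSE → base
parcel=A52: service='express' → inner[length_cm < 198] → bronze
parcel=A59: service='ground' → outer ELSE → base
parcel=A72: service='air' → inner[declared >= 1287] → alert
parcel=A74: service='ground' → outer ELSE → base
parcel=A77: service='economy' → outer ELSE → base
parcel=A79: service='express' → inner[length_cm < 141] → critical

base, silver, base, base, base, base, bronze, base, alert, base, base, critical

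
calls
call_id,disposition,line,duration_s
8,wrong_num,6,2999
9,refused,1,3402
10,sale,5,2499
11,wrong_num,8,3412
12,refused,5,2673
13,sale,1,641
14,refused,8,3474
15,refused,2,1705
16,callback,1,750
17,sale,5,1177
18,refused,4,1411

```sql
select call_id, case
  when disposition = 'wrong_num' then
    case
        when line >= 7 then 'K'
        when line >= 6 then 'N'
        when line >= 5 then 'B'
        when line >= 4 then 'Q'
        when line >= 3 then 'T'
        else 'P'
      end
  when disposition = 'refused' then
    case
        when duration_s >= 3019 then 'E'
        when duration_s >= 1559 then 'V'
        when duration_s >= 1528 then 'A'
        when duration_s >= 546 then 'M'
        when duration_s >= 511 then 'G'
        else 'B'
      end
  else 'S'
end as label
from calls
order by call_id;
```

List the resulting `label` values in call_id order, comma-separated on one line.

N, E, S, K, V, S, E, V, S, S, M

call_id=8: disposition='wrong_num' → inner[line >= 6] → N
call_id=9: disposition='refused' → inner[duration_s >= 3019] → E
call_id=10: disposition='sale' → outer ELSE → S
call_id=11: disposition='wrong_num' → inner[line >= 7] → K
call_id=12: disposition='refused' → inner[duration_s >= 1559] → V
call_id=13: disposition='sale' → outer ELSE → S
call_id=14: disposition='refused' → inner[duration_s >= 3019] → E
call_id=15: disposition='refused' → inner[duration_s >= 1559] → V
call_id=16: disposition='callback' → outer ELSE → S
call_id=17: disposition='sale' → outer ELSE → S
call_id=18: disposition='refused' → inner[duration_s >= 546] → M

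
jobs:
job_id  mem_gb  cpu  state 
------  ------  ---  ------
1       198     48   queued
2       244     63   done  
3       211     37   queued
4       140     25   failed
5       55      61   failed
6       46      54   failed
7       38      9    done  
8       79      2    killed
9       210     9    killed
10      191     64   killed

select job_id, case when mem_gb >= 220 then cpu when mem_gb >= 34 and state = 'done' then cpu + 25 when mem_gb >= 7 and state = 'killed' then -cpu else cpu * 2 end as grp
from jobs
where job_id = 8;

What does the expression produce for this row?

job_id = 8: mem_gb=79, cpu=2, state=killed.
mem_gb >= 220 → false
mem_gb >= 34 and state = 'done' → false
mem_gb >= 7 and state = 'killed' → true → -2

-2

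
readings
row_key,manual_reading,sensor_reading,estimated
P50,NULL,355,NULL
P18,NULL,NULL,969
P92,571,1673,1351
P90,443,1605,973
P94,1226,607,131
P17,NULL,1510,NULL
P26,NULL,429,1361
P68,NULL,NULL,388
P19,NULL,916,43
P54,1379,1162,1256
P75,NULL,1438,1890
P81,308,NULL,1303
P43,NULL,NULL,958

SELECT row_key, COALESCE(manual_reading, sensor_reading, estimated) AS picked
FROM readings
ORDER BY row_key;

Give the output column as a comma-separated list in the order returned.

row_key=P17: manual_reading=NULL, sensor_reading=1510 → 1510
row_key=P18: manual_reading=NULL, sensor_reading=NULL, estimated=969 → 969
row_key=P19: manual_reading=NULL, sensor_reading=916 → 916
row_key=P26: manual_reading=NULL, sensor_reading=429 → 429
row_key=P43: manual_reading=NULL, sensor_reading=NULL, estimated=958 → 958
row_key=P50: manual_reading=NULL, sensor_reading=355 → 355
row_key=P54: manual_reading=1379 → 1379
row_key=P68: manual_reading=NULL, sensor_reading=NULL, estimated=388 → 388
row_key=P75: manual_reading=NULL, sensor_reading=1438 → 1438
row_key=P81: manual_reading=308 → 308
row_key=P90: manual_reading=443 → 443
row_key=P92: manual_reading=571 → 571
row_key=P94: manual_reading=1226 → 1226

1510, 969, 916, 429, 958, 355, 1379, 388, 1438, 308, 443, 571, 1226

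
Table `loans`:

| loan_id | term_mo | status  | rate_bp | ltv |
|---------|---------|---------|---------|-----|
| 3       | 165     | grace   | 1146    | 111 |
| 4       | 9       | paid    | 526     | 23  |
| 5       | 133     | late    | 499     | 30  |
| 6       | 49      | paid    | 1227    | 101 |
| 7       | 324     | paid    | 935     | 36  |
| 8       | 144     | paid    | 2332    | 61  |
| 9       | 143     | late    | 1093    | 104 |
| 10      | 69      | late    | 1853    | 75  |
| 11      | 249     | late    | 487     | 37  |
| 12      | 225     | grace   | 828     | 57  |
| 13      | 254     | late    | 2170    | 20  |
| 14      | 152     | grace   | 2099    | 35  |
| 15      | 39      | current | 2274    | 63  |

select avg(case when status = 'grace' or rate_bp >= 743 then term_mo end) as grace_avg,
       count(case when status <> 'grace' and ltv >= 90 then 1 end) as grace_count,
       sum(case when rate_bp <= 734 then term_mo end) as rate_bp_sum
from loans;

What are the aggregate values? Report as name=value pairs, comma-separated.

grace_avg=156.4, grace_count=2, rate_bp_sum=391

[grace_avg: status = 'grace' or rate_bp >= 743]
loan_id=3: ✓ → 165
loan_id=4: ✗
loan_id=5: ✗
loan_id=6: ✓ → 49
loan_id=7: ✓ → 324
loan_id=8: ✓ → 144
loan_id=9: ✓ → 143
loan_id=10: ✓ → 69
loan_id=11: ✗
loan_id=12: ✓ → 225
loan_id=13: ✓ → 254
loan_id=14: ✓ → 152
loan_id=15: ✓ → 39
grace_avg = (165 + 49 + 324 + 144 + 143 + 69 + 225 + 254 + 152 + 39) / 10 = 156.4
—
[grace_count: status <> 'grace' and ltv >= 90]
loan_id=3: ✗
loan_id=4: ✗
loan_id=5: ✗
loan_id=6: ✓ → 1
loan_id=7: ✗
loan_id=8: ✗
loan_id=9: ✓ → 1
loan_id=10: ✗
loan_id=11: ✗
loan_id=12: ✗
loan_id=13: ✗
loan_id=14: ✗
loan_id=15: ✗
grace_count = COUNT(1, 1) = 2
—
[rate_bp_sum: rate_bp <= 734]
loan_id=3: ✗
loan_id=4: ✓ → 9
loan_id=5: ✓ → 133
loan_id=6: ✗
loan_id=7: ✗
loan_id=8: ✗
loan_id=9: ✗
loan_id=10: ✗
loan_id=11: ✓ → 249
loan_id=12: ✗
loan_id=13: ✗
loan_id=14: ✗
loan_id=15: ✗
rate_bp_sum = 9 + 133 + 249 = 391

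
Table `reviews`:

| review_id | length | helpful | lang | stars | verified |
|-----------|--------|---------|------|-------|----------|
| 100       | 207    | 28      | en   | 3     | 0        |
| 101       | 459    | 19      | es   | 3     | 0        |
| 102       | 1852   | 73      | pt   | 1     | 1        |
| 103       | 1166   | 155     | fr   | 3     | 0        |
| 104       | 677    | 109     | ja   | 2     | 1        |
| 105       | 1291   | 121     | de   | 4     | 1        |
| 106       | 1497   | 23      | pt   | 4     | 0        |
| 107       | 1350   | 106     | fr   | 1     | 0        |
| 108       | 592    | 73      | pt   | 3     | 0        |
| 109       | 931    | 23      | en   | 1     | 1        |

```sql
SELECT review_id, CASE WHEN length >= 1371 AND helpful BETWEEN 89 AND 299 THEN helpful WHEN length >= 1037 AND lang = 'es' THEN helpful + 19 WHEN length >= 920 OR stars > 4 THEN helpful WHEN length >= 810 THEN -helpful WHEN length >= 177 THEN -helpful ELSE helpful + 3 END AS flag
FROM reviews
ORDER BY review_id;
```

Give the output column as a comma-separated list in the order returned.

review_id=100: length >= 177 → -28
review_id=101: length >= 177 → -19
review_id=102: length >= 920 OR stars > 4 → 73
review_id=103: length >= 920 OR stars > 4 → 155
review_id=104: length >= 177 → -109
review_id=105: length >= 920 OR stars > 4 → 121
review_id=106: length >= 920 OR stars > 4 → 23
review_id=107: length >= 920 OR stars > 4 → 106
review_id=108: length >= 177 → -73
review_id=109: length >= 920 OR stars > 4 → 23

-28, -19, 73, 155, -109, 121, 23, 106, -73, 23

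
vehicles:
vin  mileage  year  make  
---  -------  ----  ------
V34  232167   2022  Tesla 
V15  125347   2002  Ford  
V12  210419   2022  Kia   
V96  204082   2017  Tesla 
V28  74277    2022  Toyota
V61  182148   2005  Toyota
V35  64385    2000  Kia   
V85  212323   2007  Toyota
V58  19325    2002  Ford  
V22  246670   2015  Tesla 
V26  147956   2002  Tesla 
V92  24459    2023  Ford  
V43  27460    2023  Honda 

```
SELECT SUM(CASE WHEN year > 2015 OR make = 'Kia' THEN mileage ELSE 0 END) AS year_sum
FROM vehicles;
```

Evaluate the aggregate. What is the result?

837249

vin=V34: ✓ → 232167
vin=V15: ✗
vin=V12: ✓ → 210419
vin=V96: ✓ → 204082
vin=V28: ✓ → 74277
vin=V61: ✗
vin=V35: ✓ → 64385
vin=V85: ✗
vin=V58: ✗
vin=V22: ✗
vin=V26: ✗
vin=V92: ✓ → 24459
vin=V43: ✓ → 27460
year_sum = 232167 + 210419 + 204082 + 74277 + 64385 + 24459 + 27460 = 837249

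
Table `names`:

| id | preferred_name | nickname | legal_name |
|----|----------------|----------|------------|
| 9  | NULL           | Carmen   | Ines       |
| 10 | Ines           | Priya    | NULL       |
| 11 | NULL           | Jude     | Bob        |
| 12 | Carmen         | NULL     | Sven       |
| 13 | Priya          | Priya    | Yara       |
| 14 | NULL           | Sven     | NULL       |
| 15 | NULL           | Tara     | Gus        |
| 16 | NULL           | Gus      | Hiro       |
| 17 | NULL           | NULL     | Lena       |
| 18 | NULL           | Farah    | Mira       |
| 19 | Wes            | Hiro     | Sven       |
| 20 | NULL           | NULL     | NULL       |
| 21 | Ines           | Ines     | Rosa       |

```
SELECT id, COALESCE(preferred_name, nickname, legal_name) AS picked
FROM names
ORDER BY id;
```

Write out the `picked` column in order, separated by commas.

Carmen, Ines, Jude, Carmen, Priya, Sven, Tara, Gus, Lena, Farah, Wes, NULL, Ines

id=9: preferred_name=NULL, nickname=Carmen → Carmen
id=10: preferred_name=Ines → Ines
id=11: preferred_name=NULL, nickname=Jude → Jude
id=12: preferred_name=Carmen → Carmen
id=13: preferred_name=Priya → Priya
id=14: preferred_name=NULL, nickname=Sven → Sven
id=15: preferred_name=NULL, nickname=Tara → Tara
id=16: preferred_name=NULL, nickname=Gus → Gus
id=17: preferred_name=NULL, nickname=NULL, legal_name=Lena → Lena
id=18: preferred_name=NULL, nickname=Farah → Farah
id=19: preferred_name=Wes → Wes
id=20: preferred_name=NULL, nickname=NULL, legal_name=NULL (all NULL) → NULL
id=21: preferred_name=Ines → Ines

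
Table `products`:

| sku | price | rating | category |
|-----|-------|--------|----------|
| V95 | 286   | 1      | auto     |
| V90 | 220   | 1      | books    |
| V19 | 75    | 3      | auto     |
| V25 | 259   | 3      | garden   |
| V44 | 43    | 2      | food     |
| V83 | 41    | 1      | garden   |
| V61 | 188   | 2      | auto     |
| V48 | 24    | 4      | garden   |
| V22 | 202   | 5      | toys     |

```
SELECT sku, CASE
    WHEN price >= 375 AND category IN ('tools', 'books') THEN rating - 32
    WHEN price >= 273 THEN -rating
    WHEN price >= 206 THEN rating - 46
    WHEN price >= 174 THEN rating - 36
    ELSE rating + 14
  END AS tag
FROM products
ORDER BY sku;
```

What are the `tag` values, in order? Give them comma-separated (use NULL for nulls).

17, -31, -43, 16, 18, -34, 15, -45, -1

sku=V19: ELSE → 17
sku=V22: price >= 174 → -31
sku=V25: price >= 206 → -43
sku=V44: ELSE → 16
sku=V48: ELSE → 18
sku=V61: price >= 174 → -34
sku=V83: ELSE → 15
sku=V90: price >= 206 → -45
sku=V95: price >= 273 → -1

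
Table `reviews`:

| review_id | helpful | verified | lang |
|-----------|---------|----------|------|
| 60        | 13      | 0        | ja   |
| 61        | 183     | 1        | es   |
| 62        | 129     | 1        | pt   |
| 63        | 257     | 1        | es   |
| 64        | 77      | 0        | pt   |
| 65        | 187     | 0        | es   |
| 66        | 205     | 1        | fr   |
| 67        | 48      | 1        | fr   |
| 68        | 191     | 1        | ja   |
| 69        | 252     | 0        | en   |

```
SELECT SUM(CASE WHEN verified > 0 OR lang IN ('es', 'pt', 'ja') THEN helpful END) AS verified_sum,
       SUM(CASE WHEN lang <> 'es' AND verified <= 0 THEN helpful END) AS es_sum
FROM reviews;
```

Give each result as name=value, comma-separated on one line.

verified_sum=1290, es_sum=342

[verified_sum: verified > 0 OR lang IN ('es', 'pt', 'ja')]
review_id=60: ✓ → 13
review_id=61: ✓ → 183
review_id=62: ✓ → 129
review_id=63: ✓ → 257
review_id=64: ✓ → 77
review_id=65: ✓ → 187
review_id=66: ✓ → 205
review_id=67: ✓ → 48
review_id=68: ✓ → 191
review_id=69: ✗
verified_sum = 13 + 183 + 129 + 257 + 77 + 187 + 205 + 48 + 191 = 1290
—
[es_sum: lang <> 'es' AND verified <= 0]
review_id=60: ✓ → 13
review_id=61: ✗
review_id=62: ✗
review_id=63: ✗
review_id=64: ✓ → 77
review_id=65: ✗
review_id=66: ✗
review_id=67: ✗
review_id=68: ✗
review_id=69: ✓ → 252
es_sum = 13 + 77 + 252 = 342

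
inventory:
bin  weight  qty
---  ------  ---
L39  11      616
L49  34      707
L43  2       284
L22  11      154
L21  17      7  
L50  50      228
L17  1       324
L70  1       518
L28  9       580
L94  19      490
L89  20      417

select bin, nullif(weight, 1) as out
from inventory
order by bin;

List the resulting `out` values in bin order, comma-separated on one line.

bin=L17: weight=1 vs 1: equal → NULL
bin=L21: weight=17 vs 1: differ → 17
bin=L22: weight=11 vs 1: differ → 11
bin=L28: weight=9 vs 1: differ → 9
bin=L39: weight=11 vs 1: differ → 11
bin=L43: weight=2 vs 1: differ → 2
bin=L49: weight=34 vs 1: differ → 34
bin=L50: weight=50 vs 1: differ → 50
bin=L70: weight=1 vs 1: equal → NULL
bin=L89: weight=20 vs 1: differ → 20
bin=L94: weight=19 vs 1: differ → 19

NULL, 17, 11, 9, 11, 2, 34, 50, NULL, 20, 19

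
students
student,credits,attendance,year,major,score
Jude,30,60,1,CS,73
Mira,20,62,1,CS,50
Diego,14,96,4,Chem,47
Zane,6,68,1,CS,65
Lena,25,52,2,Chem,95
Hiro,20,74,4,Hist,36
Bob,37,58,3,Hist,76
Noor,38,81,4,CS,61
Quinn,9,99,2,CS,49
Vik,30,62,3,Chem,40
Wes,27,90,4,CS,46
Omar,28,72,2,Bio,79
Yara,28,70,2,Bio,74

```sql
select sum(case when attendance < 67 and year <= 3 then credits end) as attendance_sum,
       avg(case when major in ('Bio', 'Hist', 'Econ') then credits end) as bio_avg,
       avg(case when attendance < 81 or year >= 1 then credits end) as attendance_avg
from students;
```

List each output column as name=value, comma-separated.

attendance_sum=142, bio_avg=28.25, attendance_avg=24

[attendance_sum: attendance < 67 and year <= 3]
student=Jude: ✓ → 30
student=Mira: ✓ → 20
student=Diego: ✗
student=Zane: ✗
student=Lena: ✓ → 25
student=Hiro: ✗
student=Bob: ✓ → 37
student=Noor: ✗
student=Quinn: ✗
student=Vik: ✓ → 30
student=Wes: ✗
student=Omar: ✗
student=Yara: ✗
attendance_sum = 30 + 20 + 25 + 37 + 30 = 142
—
[bio_avg: major in ('Bio', 'Hist', 'Econ')]
student=Jude: ✗
student=Mira: ✗
student=Diego: ✗
student=Zane: ✗
student=Lena: ✗
student=Hiro: ✓ → 20
student=Bob: ✓ → 37
student=Noor: ✗
student=Quinn: ✗
student=Vik: ✗
student=Wes: ✗
student=Omar: ✓ → 28
student=Yara: ✓ → 28
bio_avg = (20 + 37 + 28 + 28) / 4 = 28.25
—
[attendance_avg: attendance < 81 or year >= 1]
student=Jude: ✓ → 30
student=Mira: ✓ → 20
student=Diego: ✓ → 14
student=Zane: ✓ → 6
student=Lena: ✓ → 25
student=Hiro: ✓ → 20
student=Bob: ✓ → 37
student=Noor: ✓ → 38
student=Quinn: ✓ → 9
student=Vik: ✓ → 30
student=Wes: ✓ → 27
student=Omar: ✓ → 28
student=Yara: ✓ → 28
attendance_avg = (30 + 20 + 14 + 6 + 25 + 20 + 37 + 38 + 9 + 30 + 27 + 28 + 28) / 13 = 24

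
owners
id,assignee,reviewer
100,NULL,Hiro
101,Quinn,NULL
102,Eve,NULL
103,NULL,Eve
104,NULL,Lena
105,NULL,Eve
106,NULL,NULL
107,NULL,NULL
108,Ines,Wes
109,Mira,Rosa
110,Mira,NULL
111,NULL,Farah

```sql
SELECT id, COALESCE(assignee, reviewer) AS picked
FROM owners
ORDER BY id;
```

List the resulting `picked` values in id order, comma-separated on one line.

Hiro, Quinn, Eve, Eve, Lena, Eve, NULL, NULL, Ines, Mira, Mira, Farah

id=100: assignee=NULL, reviewer=Hiro → Hiro
id=101: assignee=Quinn → Quinn
id=102: assignee=Eve → Eve
id=103: assignee=NULL, reviewer=Eve → Eve
id=104: assignee=NULL, reviewer=Lena → Lena
id=105: assignee=NULL, reviewer=Eve → Eve
id=106: assignee=NULL, reviewer=NULL (all NULL) → NULL
id=107: assignee=NULL, reviewer=NULL (all NULL) → NULL
id=108: assignee=Ines → Ines
id=109: assignee=Mira → Mira
id=110: assignee=Mira → Mira
id=111: assignee=NULL, reviewer=Farah → Farah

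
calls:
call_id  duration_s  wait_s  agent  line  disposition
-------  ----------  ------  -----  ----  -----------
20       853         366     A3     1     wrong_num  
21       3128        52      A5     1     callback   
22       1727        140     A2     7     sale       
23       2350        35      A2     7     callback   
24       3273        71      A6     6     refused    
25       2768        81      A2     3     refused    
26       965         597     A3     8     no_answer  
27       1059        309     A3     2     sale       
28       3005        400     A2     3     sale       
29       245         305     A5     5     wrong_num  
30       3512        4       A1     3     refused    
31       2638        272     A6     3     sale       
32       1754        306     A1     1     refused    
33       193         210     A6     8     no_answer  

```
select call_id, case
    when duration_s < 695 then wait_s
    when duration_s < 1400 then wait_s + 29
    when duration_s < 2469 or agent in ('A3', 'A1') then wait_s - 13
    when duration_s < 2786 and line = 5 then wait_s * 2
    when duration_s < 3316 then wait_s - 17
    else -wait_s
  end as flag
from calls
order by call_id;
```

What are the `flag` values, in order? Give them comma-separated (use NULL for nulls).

call_id=20: duration_s < 1400 → 395
call_id=21: duration_s < 3316 → 35
call_id=22: duration_s < 2469 or agent in ('A3', 'A1') → 127
call_id=23: duration_s < 2469 or agent in ('A3', 'A1') → 22
call_id=24: duration_s < 3316 → 54
call_id=25: duration_s < 3316 → 64
call_id=26: duration_s < 1400 → 626
call_id=27: duration_s < 1400 → 338
call_id=28: duration_s < 3316 → 383
call_id=29: duration_s < 695 → 305
call_id=30: duration_s < 2469 or agent in ('A3', 'A1') → -9
call_id=31: duration_s < 3316 → 255
call_id=32: duration_s < 2469 or agent in ('A3', 'A1') → 293
call_id=33: duration_s < 695 → 210

395, 35, 127, 22, 54, 64, 626, 338, 383, 305, -9, 255, 293, 210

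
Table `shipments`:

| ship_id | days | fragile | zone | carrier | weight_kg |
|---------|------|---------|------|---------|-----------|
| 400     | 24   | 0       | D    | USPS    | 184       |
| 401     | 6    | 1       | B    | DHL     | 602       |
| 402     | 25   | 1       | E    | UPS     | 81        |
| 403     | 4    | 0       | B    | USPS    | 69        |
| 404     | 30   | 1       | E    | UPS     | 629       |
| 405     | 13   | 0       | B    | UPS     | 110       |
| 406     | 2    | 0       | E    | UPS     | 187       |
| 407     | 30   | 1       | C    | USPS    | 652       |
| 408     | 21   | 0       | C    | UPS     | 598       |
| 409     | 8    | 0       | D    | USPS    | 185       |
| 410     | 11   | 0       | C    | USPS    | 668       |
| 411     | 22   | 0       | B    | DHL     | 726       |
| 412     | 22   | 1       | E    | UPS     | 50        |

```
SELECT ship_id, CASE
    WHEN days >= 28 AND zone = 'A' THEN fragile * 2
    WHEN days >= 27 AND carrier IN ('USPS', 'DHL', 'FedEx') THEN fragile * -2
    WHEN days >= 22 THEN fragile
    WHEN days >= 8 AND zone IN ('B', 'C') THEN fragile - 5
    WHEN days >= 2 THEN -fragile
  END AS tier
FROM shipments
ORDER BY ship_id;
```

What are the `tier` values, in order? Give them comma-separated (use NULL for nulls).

0, -1, 1, 0, 1, -5, 0, -2, -5, 0, -5, 0, 1

ship_id=400: days >= 22 → 0
ship_id=401: days >= 2 → -1
ship_id=402: days >= 22 → 1
ship_id=403: days >= 2 → 0
ship_id=404: days >= 22 → 1
ship_id=405: days >= 8 AND zone IN ('B', 'C') → -5
ship_id=406: days >= 2 → 0
ship_id=407: days >= 27 AND carrier IN ('USPS', 'DHL', 'FedEx') → -2
ship_id=408: days >= 8 AND zone IN ('B', 'C') → -5
ship_id=409: days >= 2 → 0
ship_id=410: days >= 8 AND zone IN ('B', 'C') → -5
ship_id=411: days >= 22 → 0
ship_id=412: days >= 22 → 1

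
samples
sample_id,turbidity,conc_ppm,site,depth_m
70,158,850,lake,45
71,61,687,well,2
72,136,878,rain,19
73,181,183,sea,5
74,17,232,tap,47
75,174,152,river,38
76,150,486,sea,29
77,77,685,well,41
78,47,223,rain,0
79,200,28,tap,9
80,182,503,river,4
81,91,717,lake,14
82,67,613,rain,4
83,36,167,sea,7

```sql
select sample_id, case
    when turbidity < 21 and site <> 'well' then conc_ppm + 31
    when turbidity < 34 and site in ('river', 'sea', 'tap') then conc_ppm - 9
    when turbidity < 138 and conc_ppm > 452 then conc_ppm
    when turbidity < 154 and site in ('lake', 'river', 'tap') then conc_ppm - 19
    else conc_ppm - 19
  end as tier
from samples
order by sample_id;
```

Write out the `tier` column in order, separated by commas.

sample_id=70: ELSE → 831
sample_id=71: turbidity < 138 and conc_ppm > 452 → 687
sample_id=72: turbidity < 138 and conc_ppm > 452 → 878
sample_id=73: ELSE → 164
sample_id=74: turbidity < 21 and site <> 'well' → 263
sample_id=75: ELSE → 133
sample_id=76: ELSE → 467
sample_id=77: turbidity < 138 and conc_ppm > 452 → 685
sample_id=78: ELSE → 204
sample_id=79: ELSE → 9
sample_id=80: ELSE → 484
sample_id=81: turbidity < 138 and conc_ppm > 452 → 717
sample_id=82: turbidity < 138 and conc_ppm > 452 → 613
sample_id=83: ELSE → 148

831, 687, 878, 164, 263, 133, 467, 685, 204, 9, 484, 717, 613, 148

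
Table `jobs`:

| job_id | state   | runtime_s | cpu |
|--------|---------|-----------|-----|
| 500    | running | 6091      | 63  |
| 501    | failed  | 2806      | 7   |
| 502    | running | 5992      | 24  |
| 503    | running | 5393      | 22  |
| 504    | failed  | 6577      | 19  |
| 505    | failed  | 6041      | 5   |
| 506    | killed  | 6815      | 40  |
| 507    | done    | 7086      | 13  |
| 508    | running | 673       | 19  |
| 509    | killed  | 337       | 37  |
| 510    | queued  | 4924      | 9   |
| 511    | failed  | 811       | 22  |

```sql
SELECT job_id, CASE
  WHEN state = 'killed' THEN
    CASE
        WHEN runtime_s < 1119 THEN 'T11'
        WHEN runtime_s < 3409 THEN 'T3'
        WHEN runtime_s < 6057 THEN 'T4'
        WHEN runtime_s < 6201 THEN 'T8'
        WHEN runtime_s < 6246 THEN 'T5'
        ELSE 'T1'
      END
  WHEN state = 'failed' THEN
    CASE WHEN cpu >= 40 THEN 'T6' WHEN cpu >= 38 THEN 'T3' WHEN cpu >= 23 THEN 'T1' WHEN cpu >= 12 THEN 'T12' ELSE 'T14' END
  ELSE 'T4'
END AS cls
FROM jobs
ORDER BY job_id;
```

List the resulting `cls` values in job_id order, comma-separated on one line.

job_id=500: state='running' → outer ELSE → T4
job_id=501: state='failed' → inner[ELSE] → T14
job_id=502: state='running' → outer ELSE → T4
job_id=503: state='running' → outer ELSE → T4
job_id=504: state='failed' → inner[cpu >= 12] → T12
job_id=505: state='failed' → inner[ELSE] → T14
job_id=506: state='killed' → inner[ELSE] → T1
job_id=507: state='done' → outer ELSE → T4
job_id=508: state='running' → outer ELSE → T4
job_id=509: state='killed' → inner[runtime_s < 1119] → T11
job_id=510: state='queued' → outer ELSE → T4
job_id=511: state='failed' → inner[cpu >= 12] → T12

T4, T14, T4, T4, T12, T14, T1, T4, T4, T11, T4, T12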